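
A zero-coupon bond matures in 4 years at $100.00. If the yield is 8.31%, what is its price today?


Formula: Price = FV / (1 + r)^n
Substituting: Price = $100.00 / (1 + 0.0831)^4
Discount factor: (1.0831)^4 = 1.376177
Price = $100.00 / 1.376177 = $72.67

$72.67


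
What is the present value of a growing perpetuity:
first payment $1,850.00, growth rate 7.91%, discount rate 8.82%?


Formula: PV = C / (r - g)
Spread: r - g = 0.0882 - 0.0791 = 0.0091
Substituting: PV = $1,850.00 / 0.0091
PV = $203,296.70

$203,296.70


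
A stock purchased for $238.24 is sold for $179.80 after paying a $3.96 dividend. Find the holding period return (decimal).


Formula: HPR = (P1 - P0 + D) / P0
Gain: $179.80 - $238.24 + $3.96 = -$54.48
HPR = -$54.48 / $238.24 = -0.2287

-0.2287


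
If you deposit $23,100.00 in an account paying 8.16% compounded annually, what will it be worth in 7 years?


Formula: FV = P * (1 + r)^n
Substituting: FV = $23,100.00 * (1 + 0.0816)^7
Growth factor: (1.0816)^7 = 1.731676
FV = $23,100.00 * 1.731676 = $40,001.73

$40,001.73


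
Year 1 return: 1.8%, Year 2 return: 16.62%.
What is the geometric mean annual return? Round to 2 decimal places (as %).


Formula: Geometric mean = ((1+r1)*(1+r2))^(1/2) - 1
Product: (1 + 0.018) * (1 + 0.1662) = 1.018 * 1.1662 = 1.187192
Square root: 1.187192^0.5 = 1.089583
Geometric mean = 1.089583 - 1 = 0.089583
As percentage: 8.96%

8.96%


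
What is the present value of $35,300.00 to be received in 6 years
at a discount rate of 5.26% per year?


Formula: PV = FV / (1 + r)^n
Substituting: PV = $35,300.00 / (1 + 0.0526)^6
Discount factor: (1.0526)^6 = 1.360129
PV = $35,300.00 / 1.360129 = $25,953.42

$25,953.42


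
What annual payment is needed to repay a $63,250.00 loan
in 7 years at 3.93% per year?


Formula: PMT = PV * r / (1 - (1+r)^(-n))
Denominator: 1 - (1 + 0.0393)^(-7) = 0.236492
Numerator: $63,250.00 * 0.0393 = 2485.725
PMT = 2485.725 / 0.236492 = $10,510.81

$10,510.81


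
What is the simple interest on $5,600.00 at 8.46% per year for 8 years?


Formula: I = P * r * t
Substituting: I = $5,600.00 * 0.0846 * 8
Step: I = $5,600.00 * 0.6768
I = $3,790.08

$3,790.08


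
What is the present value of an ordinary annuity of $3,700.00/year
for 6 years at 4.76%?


Formula: PV = PMT * (1 - (1+r)^(-n)) / r
Discount factor: (1 + 0.0476)^(-6) = 0.756532
Bracket: 1 - 0.756532 = 0.243468
PV = $3,700.00 * 0.243468 / 0.0476 = $18,925.07

$18,925.07


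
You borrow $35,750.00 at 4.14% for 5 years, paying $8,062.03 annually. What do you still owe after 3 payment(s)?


Formula: Balance = PV*(1+r)^k - PMT*((1+r)^k - 1)/r
Growth: (1 + 0.0414)^3 = 1.129413
Accumulated factor: ((1+r)^k - 1)/r = 3.125914
Balance = $35,750.00 * 1.129413 - $8,062.03 * 3.125914
Balance = $15,175.30

$15,175.30


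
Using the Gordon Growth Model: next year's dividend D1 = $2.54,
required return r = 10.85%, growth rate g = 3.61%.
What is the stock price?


Formula: P = D1 / (r - g)
Spread: r - g = 0.1085 - 0.0361 = 0.0724
Substituting: P = $2.54 / 0.0724
P = $35.08

$35.08


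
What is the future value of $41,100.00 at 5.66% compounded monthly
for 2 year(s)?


Formula: FV = P * (1 + r/m)^(m*t)
Period rate: r/m = 0.0566 / 12 = 0.004717
Total periods: m*t = 12 * 2 = 24
Growth factor: (1 + 0.004717)^24 = 1.119558
FV = $41,100.00 * 1.119558 = $46,013.83

$46,013.83


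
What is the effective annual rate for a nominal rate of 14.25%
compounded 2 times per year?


Formula: EAR = (1 + r/m)^m - 1
Period rate: r/m = 0.1425 / 2 = 0.07125
Compounding: (1 + 0.07125)^2 = 1.147577
EAR = 1.147577 - 1 = 0.147577

0.147577


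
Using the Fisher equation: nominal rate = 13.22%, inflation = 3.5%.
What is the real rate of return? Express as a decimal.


Formula: (1 + r_real) = (1 + r_nom) / (1 + inflation)
Substituting: (1 + r_real) = 1.1322 / 1.035
(1 + r_real) = 1.093913
r_real = 1.093913 - 1 = 0.093913

0.093913


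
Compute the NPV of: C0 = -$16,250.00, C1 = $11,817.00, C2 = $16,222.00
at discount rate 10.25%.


Formula: NPV = C0 + C1/(1+r) + C2/(1+r)^2
Discount C1: $11,817.00 / (1 + 0.1025) = $10,718.37
Discount C2: $16,222.00 / (1 + 0.1025)^2 = $13,345.88
NPV = -$16,250.00 + $10,718.37 + $13,345.88 = $7,814.25

$7,814.25


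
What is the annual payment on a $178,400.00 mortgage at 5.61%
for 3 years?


Formula: PMT = PV * r / (1 - (1+r)^(-n))
Denominator: 1 - (1 + 0.0561)^(-3) = 0.151045
Numerator: $178,400.00 * 0.0561 = 10008.24
PMT = 10008.24 / 0.151045 = $66,260.16

$66,260.16


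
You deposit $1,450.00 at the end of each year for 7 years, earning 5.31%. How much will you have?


Formula: FV = PMT * ((1+r)^n - 1) / r
Growth factor: (1 + 0.0531)^7 = 1.436439
Numerator: 1.436439 - 1 = 0.436439
FV = $1,450.00 * 0.436439 / 0.0531 = $11,917.83

$11,917.83


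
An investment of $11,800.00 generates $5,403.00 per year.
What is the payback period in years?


Formula: Payback = investment / annual cash flow
Substituting: Payback = $11,800.00 / $5,403.00
Payback = 2.184 years

2.184 years


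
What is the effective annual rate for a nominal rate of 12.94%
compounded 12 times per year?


Formula: EAR = (1 + r/m)^m - 1
Period rate: r/m = 0.1294 / 12 = 0.010783
Compounding: (1 + 0.010783)^12 = 1.137357
EAR = 1.137357 - 1 = 0.137357

0.137357


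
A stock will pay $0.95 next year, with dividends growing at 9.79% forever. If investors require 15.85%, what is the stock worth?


Formula: P = D1 / (r - g)
Spread: r - g = 0.1585 - 0.0979 = 0.0606
Substituting: P = $0.95 / 0.0606
P = $15.68

$15.68


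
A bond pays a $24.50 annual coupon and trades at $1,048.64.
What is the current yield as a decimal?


Formula: Current yield = annual coupon / price
Substituting: CY = $24.50 / $1,048.64
CY = 0.023364

0.023364


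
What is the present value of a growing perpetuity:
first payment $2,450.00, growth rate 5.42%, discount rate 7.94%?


Formula: PV = C / (r - g)
Spread: r - g = 0.0794 - 0.0542 = 0.0252
Substituting: PV = $2,450.00 / 0.0252
PV = $97,222.22

$97,222.22


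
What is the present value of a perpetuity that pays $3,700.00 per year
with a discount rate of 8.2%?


Formula: PV = C / r
Substituting: PV = $3,700.00 / 0.082
PV = $45,121.95

$45,121.95


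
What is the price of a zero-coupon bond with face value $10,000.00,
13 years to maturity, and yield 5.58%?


Formula: Price = FV / (1 + r)^n
Substituting: Price = $10,000.00 / (1 + 0.0558)^13
Discount factor: (1.0558)^13 = 2.025637
Price = $10,000.00 / 2.025637 = $4,936.72

$4,936.72


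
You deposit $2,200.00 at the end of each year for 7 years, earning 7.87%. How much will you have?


Formula: FV = PMT * ((1+r)^n - 1) / r
Growth factor: (1 + 0.0787)^7 = 1.699436
Numerator: 1.699436 - 1 = 0.699436
FV = $2,200.00 * 0.699436 / 0.0787 = $19,552.21

$19,552.21


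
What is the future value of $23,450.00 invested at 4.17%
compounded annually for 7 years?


Formula: FV = P * (1 + r)^n
Substituting: FV = $23,450.00 * (1 + 0.0417)^7
Growth factor: (1.0417)^7 = 1.331063
FV = $23,450.00 * 1.331063 = $31,213.43

$31,213.43


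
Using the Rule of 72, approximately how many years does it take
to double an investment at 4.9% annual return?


Formula: Years ≈ 72 / r
Substituting: Years ≈ 72 / 4.9
Years ≈ 14.7

14.7 years


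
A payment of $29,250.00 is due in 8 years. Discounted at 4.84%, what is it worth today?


Formula: PV = FV / (1 + r)^n
Substituting: PV = $29,250.00 / (1 + 0.0484)^8
Discount factor: (1.0484)^8 = 1.45954
PV = $29,250.00 / 1.45954 = $20,040.56

$20,040.56


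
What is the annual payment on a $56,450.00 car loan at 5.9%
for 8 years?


Formula: PMT = PV * r / (1 - (1+r)^(-n))
Denominator: 1 - (1 + 0.059)^(-8) = 0.367832
Numerator: $56,450.00 * 0.059 = 3330.55
PMT = 3330.55 / 0.367832 = $9,054.53

$9,054.53


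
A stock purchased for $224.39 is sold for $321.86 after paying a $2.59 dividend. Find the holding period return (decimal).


Formula: HPR = (P1 - P0 + D) / P0
Gain: $321.86 - $224.39 + $2.59 = $100.06
HPR = $100.06 / $224.39 = 0.4459

0.4459


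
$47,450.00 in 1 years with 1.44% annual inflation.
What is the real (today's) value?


Formula: Real value = nominal / (1 + inflation)^years
Price level: (1 + 0.0144)^1 = 1.0144
Real value = $47,450.00 / 1.0144 = $46,776.42

$46,776.42


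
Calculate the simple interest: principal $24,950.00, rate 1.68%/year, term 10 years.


Formula: I = P * r * t
Substituting: I = $24,950.00 * 0.0168 * 10
Step: I = $24,950.00 * 0.168
I = $4,191.60

$4,191.60


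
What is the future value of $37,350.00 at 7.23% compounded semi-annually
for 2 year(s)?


Formula: FV = P * (1 + r/m)^(m*t)
Period rate: r/m = 0.0723 / 2 = 0.03615
Total periods: m*t = 2 * 2 = 4
Growth factor: (1 + 0.03615)^4 = 1.152632
FV = $37,350.00 * 1.152632 = $43,050.79

$43,050.79


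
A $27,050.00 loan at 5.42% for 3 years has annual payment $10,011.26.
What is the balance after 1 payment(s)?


Formula: Balance = PV*(1+r)^k - PMT*((1+r)^k - 1)/r
Growth: (1 + 0.0542)^1 = 1.0542
Accumulated factor: ((1+r)^k - 1)/r = 1.0
Balance = $27,050.00 * 1.0542 - $10,011.26 * 1.0
Balance = $18,504.85

$18,504.85


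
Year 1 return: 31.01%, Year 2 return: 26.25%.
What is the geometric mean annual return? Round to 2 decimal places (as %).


Formula: Geometric mean = ((1+r1)*(1+r2))^(1/2) - 1
Product: (1 + 0.3101) * (1 + 0.2625) = 1.3101 * 1.2625 = 1.654001
Square root: 1.654001^0.5 = 1.28608
Geometric mean = 1.28608 - 1 = 0.28608
As percentage: 28.61%

28.61%


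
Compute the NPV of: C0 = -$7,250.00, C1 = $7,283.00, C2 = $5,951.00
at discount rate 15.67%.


Formula: NPV = C0 + C1/(1+r) + C2/(1+r)^2
Discount C1: $7,283.00 / (1 + 0.1567) = $6,296.36
Discount C2: $5,951.00 / (1 + 0.1567)^2 = $4,447.83
NPV = -$7,250.00 + $6,296.36 + $4,447.83 = $3,494.19

$3,494.19


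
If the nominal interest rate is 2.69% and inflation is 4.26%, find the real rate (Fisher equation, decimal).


Formula: (1 + r_real) = (1 + r_nom) / (1 + inflation)
Substituting: (1 + r_real) = 1.0269 / 1.0426
(1 + r_real) = 0.984941
r_real = 0.984941 - 1 = -0.015059

-0.015059


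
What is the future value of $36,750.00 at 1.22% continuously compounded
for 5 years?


Formula: FV = P * e^(r*t)
Exponent: r*t = 0.0122 * 5 = 0.061
e^(0.061) = 1.062899
FV = $36,750.00 * 1.062899 = $39,061.54

$39,061.54


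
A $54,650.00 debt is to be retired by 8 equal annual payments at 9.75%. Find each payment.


Formula: PMT = PV * r / (1 - (1+r)^(-n))
Denominator: 1 - (1 + 0.0975)^(-8) = 0.524923
Numerator: $54,650.00 * 0.0975 = 5328.375
PMT = 5328.375 / 0.524923 = $10,150.77

$10,150.77


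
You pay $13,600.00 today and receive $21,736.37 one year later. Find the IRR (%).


Formula: IRR = C1/C0 - 1
Substituting: IRR = $21,736.37 / $13,600.00 - 1
Ratio: 1.598262 - 1 = 0.598262
IRR = 59.8262%

59.8262%


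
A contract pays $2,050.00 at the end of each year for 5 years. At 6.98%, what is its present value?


Formula: PV = PMT * (1 - (1+r)^(-n)) / r
Discount factor: (1 + 0.0698)^(-5) = 0.713653
Bracket: 1 - 0.713653 = 0.286347
PV = $2,050.00 * 0.286347 / 0.0698 = $8,409.91

$8,409.91


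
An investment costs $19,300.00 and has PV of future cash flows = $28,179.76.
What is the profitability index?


Formula: PI = PV(cash flows) / initial investment
Substituting: PI = $28,179.76 / $19,300.00
PI = 1.4601

1.4601


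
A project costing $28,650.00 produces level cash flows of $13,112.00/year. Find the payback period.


Formula: Payback = investment / annual cash flow
Substituting: Payback = $28,650.00 / $13,112.00
Payback = 2.185 years

2.185 years


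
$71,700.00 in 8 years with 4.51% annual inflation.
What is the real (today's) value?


Formula: Real value = nominal / (1 + inflation)^years
Price level: (1 + 0.0451)^8 = 1.42319
Real value = $71,700.00 / 1.42319 = $50,379.79

$50,379.79


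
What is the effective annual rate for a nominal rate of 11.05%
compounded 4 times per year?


Formula: EAR = (1 + r/m)^m - 1
Period rate: r/m = 0.1105 / 4 = 0.027625
Compounding: (1 + 0.027625)^4 = 1.115164
EAR = 1.115164 - 1 = 0.115164

0.115164


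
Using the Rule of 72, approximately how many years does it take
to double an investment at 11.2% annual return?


Formula: Years ≈ 72 / r
Substituting: Years ≈ 72 / 11.2
Years ≈ 6.4

6.4 years


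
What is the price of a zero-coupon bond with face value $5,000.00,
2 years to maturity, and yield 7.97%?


Formula: Price = FV / (1 + r)^n
Substituting: Price = $5,000.00 / (1 + 0.0797)^2
Discount factor: (1.0797)^2 = 1.165752
Price = $5,000.00 / 1.165752 = $4,289.08

$4,289.08


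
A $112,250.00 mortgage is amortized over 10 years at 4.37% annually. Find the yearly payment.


Formula: PMT = PV * r / (1 - (1+r)^(-n))
Denominator: 1 - (1 + 0.0437)^(-10) = 0.348007
Numerator: $112,250.00 * 0.0437 = 4905.325
PMT = 4905.325 / 0.348007 = $14,095.49

$14,095.49


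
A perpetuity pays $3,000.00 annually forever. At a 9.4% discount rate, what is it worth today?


Formula: PV = C / r
Substituting: PV = $3,000.00 / 0.094
PV = $31,914.89

$31,914.89


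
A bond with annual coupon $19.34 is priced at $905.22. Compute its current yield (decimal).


Formula: Current yield = annual coupon / price
Substituting: CY = $19.34 / $905.22
CY = 0.021365

0.021365


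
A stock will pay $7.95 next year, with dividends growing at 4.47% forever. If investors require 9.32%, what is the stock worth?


Formula: P = D1 / (r - g)
Spread: r - g = 0.0932 - 0.0447 = 0.0485
Substituting: P = $7.95 / 0.0485
P = $163.92

$163.92


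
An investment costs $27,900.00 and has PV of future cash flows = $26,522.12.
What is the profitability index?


Formula: PI = PV(cash flows) / initial investment
Substituting: PI = $26,522.12 / $27,900.00
PI = 0.9506

0.9506


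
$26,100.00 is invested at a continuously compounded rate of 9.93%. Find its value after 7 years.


Formula: FV = P * e^(r*t)
Exponent: r*t = 0.0993 * 7 = 0.6951
e^(0.6951) = 2.003909
FV = $26,100.00 * 2.003909 = $52,302.04

$52,302.04


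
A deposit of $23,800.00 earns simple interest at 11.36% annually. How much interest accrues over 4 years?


Formula: I = P * r * t
Substituting: I = $23,800.00 * 0.1136 * 4
Step: I = $23,800.00 * 0.4544
I = $10,814.72

$10,814.72


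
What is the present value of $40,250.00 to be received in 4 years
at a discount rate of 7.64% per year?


Formula: PV = FV / (1 + r)^n
Substituting: PV = $40,250.00 / (1 + 0.0764)^4
Discount factor: (1.0764)^4 = 1.34244
PV = $40,250.00 / 1.34244 = $29,982.73

$29,982.73


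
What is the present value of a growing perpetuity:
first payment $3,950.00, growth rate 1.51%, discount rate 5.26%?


Formula: PV = C / (r - g)
Spread: r - g = 0.0526 - 0.0151 = 0.0375
Substituting: PV = $3,950.00 / 0.0375
PV = $105,333.33

$105,333.33


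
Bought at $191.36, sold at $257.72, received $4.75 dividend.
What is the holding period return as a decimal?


Formula: HPR = (P1 - P0 + D) / P0
Gain: $257.72 - $191.36 + $4.75 = $71.11
HPR = $71.11 / $191.36 = 0.3716

0.3716


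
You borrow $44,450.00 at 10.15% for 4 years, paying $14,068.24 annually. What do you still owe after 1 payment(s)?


Formula: Balance = PV*(1+r)^k - PMT*((1+r)^k - 1)/r
Growth: (1 + 0.1015)^1 = 1.1015
Accumulated factor: ((1+r)^k - 1)/r = 1.0
Balance = $44,450.00 * 1.1015 - $14,068.24 * 1.0
Balance = $34,893.44

$34,893.44


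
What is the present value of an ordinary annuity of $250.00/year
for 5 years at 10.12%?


Formula: PV = PMT * (1 - (1+r)^(-n)) / r
Discount factor: (1 + 0.1012)^(-5) = 0.617546
Bracket: 1 - 0.617546 = 0.382454
PV = $250.00 * 0.382454 / 0.1012 = $944.80

$944.80


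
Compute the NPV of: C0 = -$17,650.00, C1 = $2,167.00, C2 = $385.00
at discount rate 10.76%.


Formula: NPV = C0 + C1/(1+r) + C2/(1+r)^2
Discount C1: $2,167.00 / (1 + 0.1076) = $1,956.48
Discount C2: $385.00 / (1 + 0.1076)^2 = $313.83
NPV = -$17,650.00 + $1,956.48 + $313.83 = -$15,379.69

-$15,379.69


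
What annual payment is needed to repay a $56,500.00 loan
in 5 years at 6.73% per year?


Formula: PMT = PV * r / (1 - (1+r)^(-n))
Denominator: 1 - (1 + 0.0673)^(-5) = 0.27795
Numerator: $56,500.00 * 0.0673 = 3802.45
PMT = 3802.45 / 0.27795 = $13,680.35

$13,680.35


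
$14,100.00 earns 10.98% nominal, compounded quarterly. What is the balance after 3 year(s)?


Formula: FV = P * (1 + r/m)^(m*t)
Period rate: r/m = 0.1098 / 4 = 0.02745
Total periods: m*t = 4 * 3 = 12
Growth factor: (1 + 0.02745)^12 = 1.383975
FV = $14,100.00 * 1.383975 = $19,514.05

$19,514.05


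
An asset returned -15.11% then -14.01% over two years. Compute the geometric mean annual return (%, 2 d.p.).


Formula: Geometric mean = ((1+r1)*(1+r2))^(1/2) - 1
Product: (1 + -0.1511) * (1 + -0.1401) = 0.8489 * 0.8599 = 0.729969
Square root: 0.729969^0.5 = 0.854382
Geometric mean = 0.854382 - 1 = -0.145618
As percentage: -14.56%

-14.56%


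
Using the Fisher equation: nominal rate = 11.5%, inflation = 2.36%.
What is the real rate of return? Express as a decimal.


Formula: (1 + r_real) = (1 + r_nom) / (1 + inflation)
Substituting: (1 + r_real) = 1.115 / 1.0236
(1 + r_real) = 1.089293
r_real = 1.089293 - 1 = 0.089293

0.089293


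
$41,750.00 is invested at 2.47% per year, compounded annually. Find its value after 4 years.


Formula: FV = P * (1 + r)^n
Substituting: FV = $41,750.00 * (1 + 0.0247)^4
Growth factor: (1.0247)^4 = 1.102521
FV = $41,750.00 * 1.102521 = $46,030.26

$46,030.26


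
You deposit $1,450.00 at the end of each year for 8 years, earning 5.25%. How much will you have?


Formula: FV = PMT * ((1+r)^n - 1) / r
Growth factor: (1 + 0.0525)^8 = 1.505833
Numerator: 1.505833 - 1 = 0.505833
FV = $1,450.00 * 0.505833 / 0.0525 = $13,970.63

$13,970.63


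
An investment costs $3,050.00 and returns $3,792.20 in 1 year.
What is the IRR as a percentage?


Formula: IRR = C1/C0 - 1
Substituting: IRR = $3,792.20 / $3,050.00 - 1
Ratio: 1.243344 - 1 = 0.243344
IRR = 24.3344%

24.3344%


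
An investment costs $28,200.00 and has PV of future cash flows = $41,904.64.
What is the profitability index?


Formula: PI = PV(cash flows) / initial investment
Substituting: PI = $41,904.64 / $28,200.00
PI = 1.486

1.486


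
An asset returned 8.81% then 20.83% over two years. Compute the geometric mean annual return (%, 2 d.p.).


Formula: Geometric mean = ((1+r1)*(1+r2))^(1/2) - 1
Product: (1 + 0.0881) * (1 + 0.2083) = 1.0881 * 1.2083 = 1.314751
Square root: 1.314751^0.5 = 1.146626
Geometric mean = 1.146626 - 1 = 0.146626
As percentage: 14.66%

14.66%


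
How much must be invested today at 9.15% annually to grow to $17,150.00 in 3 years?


Formula: PV = FV / (1 + r)^n
Substituting: PV = $17,150.00 / (1 + 0.0915)^3
Discount factor: (1.0915)^3 = 1.300383
PV = $17,150.00 / 1.300383 = $13,188.42

$13,188.42


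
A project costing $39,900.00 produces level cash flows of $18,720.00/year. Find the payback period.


Formula: Payback = investment / annual cash flow
Substituting: Payback = $39,900.00 / $18,720.00
Payback = 2.1314 years

2.1314 years


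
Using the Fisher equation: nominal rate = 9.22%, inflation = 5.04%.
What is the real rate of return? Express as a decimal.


Formula: (1 + r_real) = (1 + r_nom) / (1 + inflation)
Substituting: (1 + r_real) = 1.0922 / 1.0504
(1 + r_real) = 1.039794
r_real = 1.039794 - 1 = 0.039794

0.039794


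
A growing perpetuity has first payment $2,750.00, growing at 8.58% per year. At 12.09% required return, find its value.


Formula: PV = C / (r - g)
Spread: r - g = 0.1209 - 0.0858 = 0.0351
Substituting: PV = $2,750.00 / 0.0351
PV = $78,347.58

$78,347.58


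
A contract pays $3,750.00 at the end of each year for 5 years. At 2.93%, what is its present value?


Formula: PV = PMT * (1 - (1+r)^(-n)) / r
Discount factor: (1 + 0.0293)^(-5) = 0.865546
Bracket: 1 - 0.865546 = 0.134454
PV = $3,750.00 * 0.134454 / 0.0293 = $17,208.28

$17,208.28


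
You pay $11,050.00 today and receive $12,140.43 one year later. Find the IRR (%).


Formula: IRR = C1/C0 - 1
Substituting: IRR = $12,140.43 / $11,050.00 - 1
Ratio: 1.098681 - 1 = 0.098681
IRR = 9.8681%

9.8681%


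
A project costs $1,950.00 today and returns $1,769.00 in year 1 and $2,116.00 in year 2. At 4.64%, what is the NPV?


Formula: NPV = C0 + C1/(1+r) + C2/(1+r)^2
Discount C1: $1,769.00 / (1 + 0.0464) = $1,690.56
Discount C2: $2,116.00 / (1 + 0.0464)^2 = $1,932.50
NPV = -$1,950.00 + $1,690.56 + $1,932.50 = $1,673.06

$1,673.06


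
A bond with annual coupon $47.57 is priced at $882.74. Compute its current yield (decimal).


Formula: Current yield = annual coupon / price
Substituting: CY = $47.57 / $882.74
CY = 0.053889

0.053889


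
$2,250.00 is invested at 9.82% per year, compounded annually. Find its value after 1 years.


Formula: FV = P * (1 + r)^n
Substituting: FV = $2,250.00 * (1 + 0.0982)^1
Growth factor: (1.0982)^1 = 1.0982
FV = $2,250.00 * 1.0982 = $2,470.95

$2,470.95


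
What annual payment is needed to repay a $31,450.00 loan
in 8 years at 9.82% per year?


Formula: PMT = PV * r / (1 - (1+r)^(-n))
Denominator: 1 - (1 + 0.0982)^(-8) = 0.52734
Numerator: $31,450.00 * 0.0982 = 3088.39
PMT = 3088.39 / 0.52734 = $5,856.54

$5,856.54


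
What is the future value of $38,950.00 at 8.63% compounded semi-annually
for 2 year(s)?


Formula: FV = P * (1 + r/m)^(m*t)
Period rate: r/m = 0.0863 / 2 = 0.04315
Total periods: m*t = 2 * 2 = 4
Growth factor: (1 + 0.04315)^4 = 1.184096
FV = $38,950.00 * 1.184096 = $46,120.55

$46,120.55


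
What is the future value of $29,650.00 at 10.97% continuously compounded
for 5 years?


Formula: FV = P * e^(r*t)
Exponent: r*t = 0.1097 * 5 = 0.5485
e^(0.5485) = 1.730655
FV = $29,650.00 * 1.730655 = $51,313.92

$51,313.92


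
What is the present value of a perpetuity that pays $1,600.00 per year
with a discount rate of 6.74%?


Formula: PV = C / r
Substituting: PV = $1,600.00 / 0.0674
PV = $23,738.87

$23,738.87


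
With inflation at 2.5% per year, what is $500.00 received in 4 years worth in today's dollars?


Formula: Real value = nominal / (1 + inflation)^years
Price level: (1 + 0.025)^4 = 1.103813
Real value = $500.00 / 1.103813 = $452.98

$452.98


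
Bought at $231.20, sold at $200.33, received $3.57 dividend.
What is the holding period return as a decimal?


Formula: HPR = (P1 - P0 + D) / P0
Gain: $200.33 - $231.20 + $3.57 = -$27.30
HPR = -$27.30 / $231.20 = -0.1181

-0.1181


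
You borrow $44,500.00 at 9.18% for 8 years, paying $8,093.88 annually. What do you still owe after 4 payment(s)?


Formula: Balance = PV*(1+r)^k - PMT*((1+r)^k - 1)/r
Growth: (1 + 0.0918)^4 = 1.420929
Accumulated factor: ((1+r)^k - 1)/r = 4.585283
Balance = $44,500.00 * 1.420929 - $8,093.88 * 4.585283
Balance = $26,118.61

$26,118.61


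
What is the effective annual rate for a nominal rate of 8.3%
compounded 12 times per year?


Formula: EAR = (1 + r/m)^m - 1
Period rate: r/m = 0.083 / 12 = 0.006917
Compounding: (1 + 0.006917)^12 = 1.086231
EAR = 1.086231 - 1 = 0.086231

0.086231


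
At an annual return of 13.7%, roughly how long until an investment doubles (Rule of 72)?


Formula: Years ≈ 72 / r
Substituting: Years ≈ 72 / 13.7
Years ≈ 5.3

5.3 years


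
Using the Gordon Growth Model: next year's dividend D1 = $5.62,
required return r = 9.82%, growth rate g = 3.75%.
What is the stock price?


Formula: P = D1 / (r - g)
Spread: r - g = 0.0982 - 0.0375 = 0.0607
Substituting: P = $5.62 / 0.0607
P = $92.59

$92.59


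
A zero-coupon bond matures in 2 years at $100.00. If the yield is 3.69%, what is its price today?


Formula: Price = FV / (1 + r)^n
Substituting: Price = $100.00 / (1 + 0.0369)^2
Discount factor: (1.0369)^2 = 1.075162
Price = $100.00 / 1.075162 = $93.01

$93.01


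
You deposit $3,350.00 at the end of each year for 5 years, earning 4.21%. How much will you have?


Formula: FV = PMT * ((1+r)^n - 1) / r
Growth factor: (1 + 0.0421)^5 = 1.228986
Numerator: 1.228986 - 1 = 0.228986
FV = $3,350.00 * 0.228986 / 0.0421 = $18,220.99

$18,220.99


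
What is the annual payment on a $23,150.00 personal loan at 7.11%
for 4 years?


Formula: PMT = PV * r / (1 - (1+r)^(-n))
Denominator: 1 - (1 + 0.0711)^(-4) = 0.240234
Numerator: $23,150.00 * 0.0711 = 1645.965
PMT = 1645.965 / 0.240234 = $6,851.51

$6,851.51


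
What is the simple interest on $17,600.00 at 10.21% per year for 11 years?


Formula: I = P * r * t
Substituting: I = $17,600.00 * 0.1021 * 11
Step: I = $17,600.00 * 1.1231
I = $19,766.56

$19,766.56


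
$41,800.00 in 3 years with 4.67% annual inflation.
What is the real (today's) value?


Formula: Real value = nominal / (1 + inflation)^years
Price level: (1 + 0.0467)^3 = 1.146745
Real value = $41,800.00 / 1.146745 = $36,451.01

$36,451.01


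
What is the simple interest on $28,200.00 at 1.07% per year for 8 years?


Formula: I = P * r * t
Substituting: I = $28,200.00 * 0.0107 * 8
Step: I = $28,200.00 * 0.0856
I = $2,413.92

$2,413.92


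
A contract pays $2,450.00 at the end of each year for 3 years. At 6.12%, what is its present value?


Formula: PV = PMT * (1 - (1+r)^(-n)) / r
Discount factor: (1 + 0.0612)^(-3) = 0.836774
Bracket: 1 - 0.836774 = 0.163226
PV = $2,450.00 * 0.163226 / 0.0612 = $6,534.37

$6,534.37


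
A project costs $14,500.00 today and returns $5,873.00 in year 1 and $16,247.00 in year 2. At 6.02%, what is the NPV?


Formula: NPV = C0 + C1/(1+r) + C2/(1+r)^2
Discount C1: $5,873.00 / (1 + 0.0602) = $5,539.52
Discount C2: $16,247.00 / (1 + 0.0602)^2 = $14,454.32
NPV = -$14,500.00 + $5,539.52 + $14,454.32 = $5,493.84

$5,493.84


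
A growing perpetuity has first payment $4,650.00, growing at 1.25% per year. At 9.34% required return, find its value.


Formula: PV = C / (r - g)
Spread: r - g = 0.0934 - 0.0125 = 0.0809
Substituting: PV = $4,650.00 / 0.0809
PV = $57,478.37

$57,478.37


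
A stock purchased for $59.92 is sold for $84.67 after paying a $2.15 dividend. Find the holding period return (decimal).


Formula: HPR = (P1 - P0 + D) / P0
Gain: $84.67 - $59.92 + $2.15 = $26.90
HPR = $26.90 / $59.92 = 0.4489

0.4489


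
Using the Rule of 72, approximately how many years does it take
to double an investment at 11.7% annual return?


Formula: Years ≈ 72 / r
Substituting: Years ≈ 72 / 11.7
Years ≈ 6.2

6.2 years


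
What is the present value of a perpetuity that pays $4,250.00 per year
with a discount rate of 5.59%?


Formula: PV = C / r
Substituting: PV = $4,250.00 / 0.0559
PV = $76,028.62

$76,028.62


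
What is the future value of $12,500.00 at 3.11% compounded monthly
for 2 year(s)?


Formula: FV = P * (1 + r/m)^(m*t)
Period rate: r/m = 0.0311 / 12 = 0.002592
Total periods: m*t = 12 * 2 = 24
Growth factor: (1 + 0.002592)^24 = 1.06409
FV = $12,500.00 * 1.06409 = $13,301.12

$13,301.12


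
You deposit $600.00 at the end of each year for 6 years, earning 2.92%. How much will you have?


Formula: FV = PMT * ((1+r)^n - 1) / r
Growth factor: (1 + 0.0292)^6 = 1.188499
Numerator: 1.188499 - 1 = 0.188499
FV = $600.00 * 0.188499 / 0.0292 = $3,873.26

$3,873.26


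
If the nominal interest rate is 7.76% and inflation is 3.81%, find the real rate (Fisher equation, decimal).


Formula: (1 + r_real) = (1 + r_nom) / (1 + inflation)
Substituting: (1 + r_real) = 1.0776 / 1.0381
(1 + r_real) = 1.03805
r_real = 1.03805 - 1 = 0.03805

0.03805


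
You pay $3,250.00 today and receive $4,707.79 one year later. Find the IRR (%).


Formula: IRR = C1/C0 - 1
Substituting: IRR = $4,707.79 / $3,250.00 - 1
Ratio: 1.448551 - 1 = 0.448551
IRR = 44.8551%

44.8551%


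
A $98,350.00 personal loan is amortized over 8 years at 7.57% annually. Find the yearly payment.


Formula: PMT = PV * r / (1 - (1+r)^(-n))
Denominator: 1 - (1 + 0.0757)^(-8) = 0.44221
Numerator: $98,350.00 * 0.0757 = 7445.095
PMT = 7445.095 / 0.44221 = $16,836.10

$16,836.10


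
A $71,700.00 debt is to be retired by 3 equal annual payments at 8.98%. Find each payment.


Formula: PMT = PV * r / (1 - (1+r)^(-n))
Denominator: 1 - (1 + 0.0898)^(-3) = 0.227391
Numerator: $71,700.00 * 0.0898 = 6438.66
PMT = 6438.66 / 0.227391 = $28,315.33

$28,315.33


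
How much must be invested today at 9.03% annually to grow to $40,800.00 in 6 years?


Formula: PV = FV / (1 + r)^n
Substituting: PV = $40,800.00 / (1 + 0.0903)^6
Discount factor: (1.0903)^6 = 1.679872
PV = $40,800.00 / 1.679872 = $24,287.57

$24,287.57


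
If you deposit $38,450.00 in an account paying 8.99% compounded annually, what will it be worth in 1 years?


Formula: FV = P * (1 + r)^n
Substituting: FV = $38,450.00 * (1 + 0.0899)^1
Growth factor: (1.0899)^1 = 1.0899
FV = $38,450.00 * 1.0899 = $41,906.66

$41,906.66


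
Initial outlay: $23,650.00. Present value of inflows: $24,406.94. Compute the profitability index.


Formula: PI = PV(cash flows) / initial investment
Substituting: PI = $24,406.94 / $23,650.00
PI = 1.032

1.032


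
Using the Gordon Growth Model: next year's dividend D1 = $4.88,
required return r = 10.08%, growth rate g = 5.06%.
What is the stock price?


Formula: P = D1 / (r - g)
Spread: r - g = 0.1008 - 0.0506 = 0.0502
Substituting: P = $4.88 / 0.0502
P = $97.21

$97.21


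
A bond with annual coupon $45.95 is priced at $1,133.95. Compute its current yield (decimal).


Formula: Current yield = annual coupon / price
Substituting: CY = $45.95 / $1,133.95
CY = 0.040522

0.040522


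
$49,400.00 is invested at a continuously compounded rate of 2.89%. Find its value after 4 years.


Formula: FV = P * e^(r*t)
Exponent: r*t = 0.0289 * 4 = 0.1156
e^(0.1156) = 1.122547
FV = $49,400.00 * 1.122547 = $55,453.81

$55,453.81


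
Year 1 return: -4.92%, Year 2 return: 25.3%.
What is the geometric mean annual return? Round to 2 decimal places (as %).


Formula: Geometric mean = ((1+r1)*(1+r2))^(1/2) - 1
Product: (1 + -0.0492) * (1 + 0.253) = 0.9508 * 1.253 = 1.191352
Square root: 1.191352^0.5 = 1.091491
Geometric mean = 1.091491 - 1 = 0.091491
As percentage: 9.15%

9.15%


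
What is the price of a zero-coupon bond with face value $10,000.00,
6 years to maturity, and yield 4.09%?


Formula: Price = FV / (1 + r)^n
Substituting: Price = $10,000.00 / (1 + 0.0409)^6
Discount factor: (1.0409)^6 = 1.271903
Price = $10,000.00 / 1.271903 = $7,862.23

$7,862.23


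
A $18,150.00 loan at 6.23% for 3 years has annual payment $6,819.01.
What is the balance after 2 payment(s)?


Formula: Balance = PV*(1+r)^k - PMT*((1+r)^k - 1)/r
Growth: (1 + 0.0623)^2 = 1.128481
Accumulated factor: ((1+r)^k - 1)/r = 2.0623
Balance = $18,150.00 * 1.128481 - $6,819.01 * 2.0623
Balance = $6,419.09

$6,419.09


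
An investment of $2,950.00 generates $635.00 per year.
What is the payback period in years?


Formula: Payback = investment / annual cash flow
Substituting: Payback = $2,950.00 / $635.00
Payback = 4.6457 years

4.6457 years


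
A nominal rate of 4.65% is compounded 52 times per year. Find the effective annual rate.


Formula: EAR = (1 + r/m)^m - 1
Period rate: r/m = 0.0465 / 52 = 0.000894
Compounding: (1 + 0.000894)^52 = 1.047576
EAR = 1.047576 - 1 = 0.047576

0.047576


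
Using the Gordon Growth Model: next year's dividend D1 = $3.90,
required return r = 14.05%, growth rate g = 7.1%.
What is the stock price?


Formula: P = D1 / (r - g)
Spread: r - g = 0.1405 - 0.071 = 0.0695
Substituting: P = $3.90 / 0.0695
P = $56.12

$56.12


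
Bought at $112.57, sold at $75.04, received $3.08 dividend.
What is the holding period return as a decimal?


Formula: HPR = (P1 - P0 + D) / P0
Gain: $75.04 - $112.57 + $3.08 = -$34.45
HPR = -$34.45 / $112.57 = -0.306

-0.306


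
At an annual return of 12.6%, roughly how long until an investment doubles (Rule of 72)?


Formula: Years ≈ 72 / r
Substituting: Years ≈ 72 / 12.6
Years ≈ 5.7

5.7 years


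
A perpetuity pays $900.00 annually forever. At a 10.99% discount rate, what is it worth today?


Formula: PV = C / r
Substituting: PV = $900.00 / 0.1099
PV = $8,189.26

$8,189.26


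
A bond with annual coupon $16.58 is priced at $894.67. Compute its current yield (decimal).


Formula: Current yield = annual coupon / price
Substituting: CY = $16.58 / $894.67
CY = 0.018532

0.018532


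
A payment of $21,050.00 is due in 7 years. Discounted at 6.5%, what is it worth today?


Formula: PV = FV / (1 + r)^n
Substituting: PV = $21,050.00 / (1 + 0.065)^7
Discount factor: (1.065)^7 = 1.553987
PV = $21,050.00 / 1.553987 = $13,545.81

$13,545.81


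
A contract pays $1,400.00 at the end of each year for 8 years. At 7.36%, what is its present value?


Formula: PV = PMT * (1 - (1+r)^(-n)) / r
Discount factor: (1 + 0.0736)^(-8) = 0.566578
Bracket: 1 - 0.566578 = 0.433422
PV = $1,400.00 * 0.433422 / 0.0736 = $8,244.43

$8,244.43


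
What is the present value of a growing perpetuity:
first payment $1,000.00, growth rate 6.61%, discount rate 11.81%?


Formula: PV = C / (r - g)
Spread: r - g = 0.1181 - 0.0661 = 0.052
Substituting: PV = $1,000.00 / 0.052
PV = $19,230.77

$19,230.77


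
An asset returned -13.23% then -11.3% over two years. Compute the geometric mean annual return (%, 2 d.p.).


Formula: Geometric mean = ((1+r1)*(1+r2))^(1/2) - 1
Product: (1 + -0.1323) * (1 + -0.113) = 0.8677 * 0.887 = 0.76965
Square root: 0.76965^0.5 = 0.877297
Geometric mean = 0.877297 - 1 = -0.122703
As percentage: -12.27%

-12.27%


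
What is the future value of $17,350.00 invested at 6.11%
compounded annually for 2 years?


Formula: FV = P * (1 + r)^n
Substituting: FV = $17,350.00 * (1 + 0.0611)^2
Growth factor: (1.0611)^2 = 1.125933
FV = $17,350.00 * 1.125933 = $19,534.94

$19,534.94


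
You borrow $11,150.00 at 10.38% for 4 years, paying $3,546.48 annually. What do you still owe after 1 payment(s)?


Formula: Balance = PV*(1+r)^k - PMT*((1+r)^k - 1)/r
Growth: (1 + 0.1038)^1 = 1.1038
Accumulated factor: ((1+r)^k - 1)/r = 1.0
Balance = $11,150.00 * 1.1038 - $3,546.48 * 1.0
Balance = $8,760.89

$8,760.89


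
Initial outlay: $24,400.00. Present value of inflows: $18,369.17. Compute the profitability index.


Formula: PI = PV(cash flows) / initial investment
Substituting: PI = $18,369.17 / $24,400.00
PI = 0.7528

0.7528


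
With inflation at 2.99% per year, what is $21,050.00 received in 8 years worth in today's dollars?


Formula: Real value = nominal / (1 + inflation)^years
Price level: (1 + 0.0299)^8 = 1.265787
Real value = $21,050.00 / 1.265787 = $16,629.98

$16,629.98


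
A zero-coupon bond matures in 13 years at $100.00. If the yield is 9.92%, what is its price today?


Formula: Price = FV / (1 + r)^n
Substituting: Price = $100.00 / (1 + 0.0992)^13
Discount factor: (1.0992)^13 = 3.419774
Price = $100.00 / 3.419774 = $29.24

$29.24


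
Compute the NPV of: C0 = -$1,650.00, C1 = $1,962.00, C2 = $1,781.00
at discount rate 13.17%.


Formula: NPV = C0 + C1/(1+r) + C2/(1+r)^2
Discount C1: $1,962.00 / (1 + 0.1317) = $1,733.68
Discount C2: $1,781.00 / (1 + 0.1317)^2 = $1,390.60
NPV = -$1,650.00 + $1,733.68 + $1,390.60 = $1,474.27

$1,474.27


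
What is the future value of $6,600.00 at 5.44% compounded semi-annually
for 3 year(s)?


Formula: FV = P * (1 + r/m)^(m*t)
Period rate: r/m = 0.0544 / 2 = 0.0272
Total periods: m*t = 2 * 3 = 6
Growth factor: (1 + 0.0272)^6 = 1.174708
FV = $6,600.00 * 1.174708 = $7,753.08

$7,753.08


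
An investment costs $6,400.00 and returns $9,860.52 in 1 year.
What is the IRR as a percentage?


Formula: IRR = C1/C0 - 1
Substituting: IRR = $9,860.52 / $6,400.00 - 1
Ratio: 1.540706 - 1 = 0.540706
IRR = 54.0706%

54.0706%


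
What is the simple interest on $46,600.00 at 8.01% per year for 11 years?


Formula: I = P * r * t
Substituting: I = $46,600.00 * 0.0801 * 11
Step: I = $46,600.00 * 0.8811
I = $41,059.26

$41,059.26


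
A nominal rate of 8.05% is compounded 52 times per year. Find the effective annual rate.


Formula: EAR = (1 + r/m)^m - 1
Period rate: r/m = 0.0805 / 52 = 0.001548
Compounding: (1 + 0.001548)^52 = 1.083761
EAR = 1.083761 - 1 = 0.083761

0.083761


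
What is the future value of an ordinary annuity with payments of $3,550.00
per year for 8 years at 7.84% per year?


Formula: FV = PMT * ((1+r)^n - 1) / r
Growth factor: (1 + 0.0784)^8 = 1.829107
Numerator: 1.829107 - 1 = 0.829107
FV = $3,550.00 * 0.829107 / 0.0784 = $37,542.46

$37,542.46


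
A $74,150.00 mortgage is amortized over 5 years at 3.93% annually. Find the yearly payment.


Formula: PMT = PV * r / (1 - (1+r)^(-n))
Denominator: 1 - (1 + 0.0393)^(-5) = 0.175301
Numerator: $74,150.00 * 0.0393 = 2914.095
PMT = 2914.095 / 0.175301 = $16,623.36

$16,623.36


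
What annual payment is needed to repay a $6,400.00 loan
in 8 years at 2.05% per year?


Formula: PMT = PV * r / (1 - (1+r)^(-n))
Denominator: 1 - (1 + 0.0205)^(-8) = 0.149849
Numerator: $6,400.00 * 0.0205 = 131.2
PMT = 131.2 / 0.149849 = $875.55

$875.55


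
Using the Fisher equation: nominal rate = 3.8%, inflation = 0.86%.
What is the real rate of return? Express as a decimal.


Formula: (1 + r_real) = (1 + r_nom) / (1 + inflation)
Substituting: (1 + r_real) = 1.038 / 1.0086
(1 + r_real) = 1.029149
r_real = 1.029149 - 1 = 0.029149

0.029149


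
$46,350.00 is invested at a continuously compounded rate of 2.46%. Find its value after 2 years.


Formula: FV = P * e^(r*t)
Exponent: r*t = 0.0246 * 2 = 0.0492
e^(0.0492) = 1.05043
FV = $46,350.00 * 1.05043 = $48,687.45

$48,687.45


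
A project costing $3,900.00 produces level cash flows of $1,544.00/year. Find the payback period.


Formula: Payback = investment / annual cash flow
Substituting: Payback = $3,900.00 / $1,544.00
Payback = 2.5259 years

2.5259 years


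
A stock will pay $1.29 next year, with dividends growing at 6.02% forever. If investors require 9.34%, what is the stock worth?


Formula: P = D1 / (r - g)
Spread: r - g = 0.0934 - 0.0602 = 0.0332
Substituting: P = $1.29 / 0.0332
P = $38.86

$38.86


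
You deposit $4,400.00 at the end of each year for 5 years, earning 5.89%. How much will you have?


Formula: FV = PMT * ((1+r)^n - 1) / r
Growth factor: (1 + 0.0589)^5 = 1.331296
Numerator: 1.331296 - 1 = 0.331296
FV = $4,400.00 * 0.331296 / 0.0589 = $24,748.79

$24,748.79


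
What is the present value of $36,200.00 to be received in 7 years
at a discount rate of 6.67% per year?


Formula: PV = FV / (1 + r)^n
Substituting: PV = $36,200.00 / (1 + 0.0667)^7
Discount factor: (1.0667)^7 = 1.571434
PV = $36,200.00 / 1.571434 = $23,036.29

$23,036.29


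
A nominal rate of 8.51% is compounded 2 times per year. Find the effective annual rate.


Formula: EAR = (1 + r/m)^m - 1
Period rate: r/m = 0.0851 / 2 = 0.04255
Compounding: (1 + 0.04255)^2 = 1.086911
EAR = 1.086911 - 1 = 0.086911

0.086911


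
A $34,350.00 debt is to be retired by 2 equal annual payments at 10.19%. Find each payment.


Formula: PMT = PV * r / (1 - (1+r)^(-n))
Denominator: 1 - (1 + 0.1019)^(-2) = 0.176401
Numerator: $34,350.00 * 0.1019 = 3500.265
PMT = 3500.265 / 0.176401 = $19,842.62

$19,842.62


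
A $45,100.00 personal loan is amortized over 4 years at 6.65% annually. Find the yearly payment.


Formula: PMT = PV * r / (1 - (1+r)^(-n))
Denominator: 1 - (1 + 0.0665)^(-4) = 0.227041
Numerator: $45,100.00 * 0.0665 = 2999.15
PMT = 2999.15 / 0.227041 = $13,209.74

$13,209.74


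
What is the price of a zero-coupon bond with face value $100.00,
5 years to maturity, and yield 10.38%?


Formula: Price = FV / (1 + r)^n
Substituting: Price = $100.00 / (1 + 0.1038)^5
Discount factor: (1.1038)^5 = 1.638521
Price = $100.00 / 1.638521 = $61.03

$61.03


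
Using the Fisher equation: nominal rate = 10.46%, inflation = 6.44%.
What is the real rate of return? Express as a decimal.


Formula: (1 + r_real) = (1 + r_nom) / (1 + inflation)
Substituting: (1 + r_real) = 1.1046 / 1.0644
(1 + r_real) = 1.037768
r_real = 1.037768 - 1 = 0.037768

0.037768
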